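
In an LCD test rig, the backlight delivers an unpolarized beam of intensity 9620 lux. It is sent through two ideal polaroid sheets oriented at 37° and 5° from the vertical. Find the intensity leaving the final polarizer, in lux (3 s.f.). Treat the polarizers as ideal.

Unpolarized light through the first polarizer → I₁ = 9620 lux/2 = 4810 lux, polarized at 37°.
I₂ = I₁ · cos²(32°) = 4810 · 0.7192 = 3459 lux.

I ≈ 3460 lux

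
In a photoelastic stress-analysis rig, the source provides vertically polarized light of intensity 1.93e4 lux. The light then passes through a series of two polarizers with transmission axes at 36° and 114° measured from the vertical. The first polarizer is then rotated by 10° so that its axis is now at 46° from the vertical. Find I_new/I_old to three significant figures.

Before rotation:
By Malus's law, I₁ = I₀ cos²(36° − 0°) = I₀ cos²(36°) = 0.6545 I₀.
I₂ = I₁ cos²(114° − 36°) = 0.6545 I₀ · cos²(78°) = 0.02829 I₀.
After rotation:
I₁ = I₀ cos²(46° − 0°) = I₀ cos²(46°) = 0.4826 I₀.
I₂ = I₁ cos²(114° − 46°) = 0.4826 I₀ · cos²(68°) = 0.06772 I₀.
Ratio = 0.06772 / 0.02829 = 2.393.

I_new/I_old ≈ 2.39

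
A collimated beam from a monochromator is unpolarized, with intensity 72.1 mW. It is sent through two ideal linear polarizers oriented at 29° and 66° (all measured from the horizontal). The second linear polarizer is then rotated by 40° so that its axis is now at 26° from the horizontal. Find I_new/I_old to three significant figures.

I_new/I_old ≈ 1.56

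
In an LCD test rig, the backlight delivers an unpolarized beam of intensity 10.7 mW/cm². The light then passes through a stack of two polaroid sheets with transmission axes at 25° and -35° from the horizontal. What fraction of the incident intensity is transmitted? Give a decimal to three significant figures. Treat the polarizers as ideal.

Unpolarized light through the first polarizer → I₁ = 10.7 mW/cm²/2 = 5.35 mW/cm², polarized at 25°.
I₂ = I₁ · cos²(60°) = 5.35 · 0.25 = 1.338 mW/cm².
Transmitted fraction = 0.125.

I/I₀ ≈ 0.125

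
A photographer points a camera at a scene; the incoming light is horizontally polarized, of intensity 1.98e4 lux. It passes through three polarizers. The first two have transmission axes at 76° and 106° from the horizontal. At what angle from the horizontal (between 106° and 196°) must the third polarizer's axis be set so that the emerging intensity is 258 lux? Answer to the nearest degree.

I₁ = I₀ cos²(76° − 0°) = I₀ cos²(76°) = 0.05853 I₀.
I₂ = I₁ cos²(106° − 76°) = 0.05853 I₀ · cos²(30°) = 0.04389 I₀.
Target fraction: 258 / 1.98e4 lux = 0.01303 of I₀.
Need I₃/I₀ = 0.01303, so cos²(θ − 106°) = 0.01303 / 0.04389 = 0.2969.
θ − 106° = arccos(√0.2969) = 57.0°, giving θ ≈ 106 + 57.0 = 163.0°.

θ ≈ 163°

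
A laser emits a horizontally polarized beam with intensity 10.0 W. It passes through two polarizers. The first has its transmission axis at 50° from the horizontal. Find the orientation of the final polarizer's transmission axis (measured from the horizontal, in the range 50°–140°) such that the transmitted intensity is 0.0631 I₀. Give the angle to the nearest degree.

By Malus's law, I₁ = I₀ cos²(50° − 0°) = I₀ cos²(50°) = 0.4132 I₀.
Need I₂/I₀ = 0.0631, so cos²(θ − 50°) = 0.0631 / 0.4132 = 0.1527.
θ − 50° = arccos(√0.1527) = 67.0°, giving θ ≈ 50 + 67.0 = 117.0°.

θ ≈ 117°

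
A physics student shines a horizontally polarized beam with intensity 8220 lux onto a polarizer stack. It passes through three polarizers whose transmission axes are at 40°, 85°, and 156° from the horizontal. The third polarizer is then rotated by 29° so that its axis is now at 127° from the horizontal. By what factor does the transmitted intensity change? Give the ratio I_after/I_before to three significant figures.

I_new/I_old ≈ 5.21

Before rotation:
By Malus's law, I₁ = I₀ cos²(40° − 0°) = I₀ cos²(40°) = 0.5868 I₀.
I₂ = I₁ cos²(85° − 40°) = 0.5868 I₀ · cos²(45°) = 0.2934 I₀.
I₃ = I₂ cos²(156° − 85°) = 0.2934 I₀ · cos²(71°) = 0.0311 I₀.
After rotation:
I₁ = I₀ cos²(40° − 0°) = I₀ cos²(40°) = 0.5868 I₀.
I₂ = I₁ cos²(85° − 40°) = 0.5868 I₀ · cos²(45°) = 0.2934 I₀.
I₃ = I₂ cos²(127° − 85°) = 0.2934 I₀ · cos²(42°) = 0.162 I₀.
Ratio = 0.162 / 0.0311 = 5.21.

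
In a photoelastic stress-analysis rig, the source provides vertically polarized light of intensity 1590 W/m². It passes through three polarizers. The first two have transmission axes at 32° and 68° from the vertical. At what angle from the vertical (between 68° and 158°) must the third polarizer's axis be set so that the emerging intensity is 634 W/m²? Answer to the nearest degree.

θ ≈ 91°

By Malus's law, I₁ = I₀ cos²(32° − 0°) = I₀ cos²(32°) = 0.7192 I₀.
I₂ = I₁ cos²(68° − 32°) = 0.7192 I₀ · cos²(36°) = 0.4707 I₀.
Target fraction: 634 / 1590 W/m² = 0.3987 of I₀.
Need I₃/I₀ = 0.3987, so cos²(θ − 68°) = 0.3987 / 0.4707 = 0.8471.
θ − 68° = arccos(√0.8471) = 23.0°, giving θ ≈ 68 + 23.0 = 91.0°.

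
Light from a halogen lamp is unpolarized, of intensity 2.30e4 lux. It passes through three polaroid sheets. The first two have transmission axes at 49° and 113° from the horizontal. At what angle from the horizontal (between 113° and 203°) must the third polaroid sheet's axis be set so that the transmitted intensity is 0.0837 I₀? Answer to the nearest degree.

Unpolarized light through the first polarizer → I₁ = ½ I₀, now polarized at 49°.
I₂ = I₁ cos²(113° − 49°) = 0.5 I₀ · cos²(64°) = 0.09608 I₀.
Need I₃/I₀ = 0.0837, so cos²(θ − 113°) = 0.0837 / 0.09608 = 0.8711.
θ − 113° = arccos(√0.8711) = 21.0°, giving θ ≈ 113 + 21.0 = 134.0°.

θ ≈ 134°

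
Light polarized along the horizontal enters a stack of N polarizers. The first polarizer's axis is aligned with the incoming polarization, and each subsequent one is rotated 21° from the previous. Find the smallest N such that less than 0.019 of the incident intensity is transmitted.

First polarizer is aligned with the polarization: full transmission.
Each further stage multiplies by cos²(21°) = 0.8716.
After N polarizers: T = 0.8716^(N−1). Require T < 0.019 ⇒ N−1 > ln(0.019)/ln(0.8716) = 28.83, so N−1 ≥ 29 and N = 30.
Check: N=30 gives T = 0.01857 < 0.019; N=29 gives T = 0.02131.

N = 30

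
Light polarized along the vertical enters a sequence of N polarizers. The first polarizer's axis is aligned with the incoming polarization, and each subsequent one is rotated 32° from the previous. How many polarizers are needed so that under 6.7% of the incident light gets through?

First polarizer is aligned with the polarization: full transmission.
Each further stage multiplies by cos²(32°) = 0.7192.
After N polarizers: T = 0.7192^(N−1). Require T < 0.067 ⇒ N−1 > ln(0.067)/ln(0.7192) = 8.20, so N−1 ≥ 9 and N = 10.
Check: N=10 gives T = 0.05147 < 0.067; N=9 gives T = 0.07157.

N = 10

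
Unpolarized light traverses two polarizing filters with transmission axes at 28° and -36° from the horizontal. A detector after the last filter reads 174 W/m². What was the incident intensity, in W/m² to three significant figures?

I₀ ≈ 1810 W/m²

Unpolarized light through the first polarizer → I₁ = ½ I₀, now polarized at 28°.
I₂ = I₁ cos²(-36° − 28°) = 0.5 I₀ · cos²(64°) = 0.09608 I₀.
So 174 W/m² = 0.09608 I₀, giving I₀ = 174/0.09608 = 1811 W/m².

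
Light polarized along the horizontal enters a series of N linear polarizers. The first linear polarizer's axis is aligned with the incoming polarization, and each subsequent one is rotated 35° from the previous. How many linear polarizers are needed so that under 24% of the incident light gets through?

First polarizer is aligned with the polarization: full transmission.
Each further stage multiplies by cos²(35°) = 0.671.
After N polarizers: T = 0.671^(N−1). Require T < 0.24 ⇒ N−1 > ln(0.24)/ln(0.671) = 3.58, so N−1 ≥ 4 and N = 5.
Check: N=5 gives T = 0.2027 < 0.24; N=4 gives T = 0.3021.

N = 5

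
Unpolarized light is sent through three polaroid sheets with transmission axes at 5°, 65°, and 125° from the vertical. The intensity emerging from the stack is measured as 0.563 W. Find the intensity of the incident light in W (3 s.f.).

Unpolarized light through the first polarizer → I₁ = ½ I₀, now polarized at 5°.
I₂ = I₁ cos²(65° − 5°) = 0.5 I₀ · cos²(60°) = 0.125 I₀.
I₃ = I₂ cos²(125° − 65°) = 0.125 I₀ · cos²(60°) = 0.03125 I₀.
So 0.563 W = 0.03125 I₀, giving I₀ = 0.563/0.03125 = 18.02 W.

I₀ ≈ 18.0 W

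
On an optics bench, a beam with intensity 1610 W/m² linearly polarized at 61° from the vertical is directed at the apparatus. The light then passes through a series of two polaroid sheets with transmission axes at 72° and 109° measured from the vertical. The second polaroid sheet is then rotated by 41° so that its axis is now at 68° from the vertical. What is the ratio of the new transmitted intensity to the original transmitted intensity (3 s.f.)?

I_new/I_old ≈ 1.56

Before rotation:
By Malus's law, I₁ = I₀ cos²(72° − 61°) = I₀ cos²(11°) = 0.9636 I₀.
I₂ = I₁ cos²(109° − 72°) = 0.9636 I₀ · cos²(37°) = 0.6146 I₀.
After rotation:
I₁ = I₀ cos²(72° − 61°) = I₀ cos²(11°) = 0.9636 I₀.
I₂ = I₁ cos²(68° − 72°) = 0.9636 I₀ · cos²(4°) = 0.9589 I₀.
Ratio = 0.9589 / 0.6146 = 1.56.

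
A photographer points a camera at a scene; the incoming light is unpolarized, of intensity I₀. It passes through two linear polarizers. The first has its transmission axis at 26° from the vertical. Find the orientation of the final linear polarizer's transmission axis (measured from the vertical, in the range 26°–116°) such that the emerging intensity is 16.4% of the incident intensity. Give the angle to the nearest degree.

θ ≈ 81°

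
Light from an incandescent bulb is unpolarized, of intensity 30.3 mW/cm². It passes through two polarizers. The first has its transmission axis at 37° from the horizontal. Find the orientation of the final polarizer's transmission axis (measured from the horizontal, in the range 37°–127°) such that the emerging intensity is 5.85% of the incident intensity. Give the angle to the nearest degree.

θ ≈ 107°

Unpolarized light through the first polarizer → I₁ = ½ I₀, now polarized at 37°.
Need I₂/I₀ = 0.0585, so cos²(θ − 37°) = 0.0585 / 0.5 = 0.117.
θ − 37° = arccos(√0.117) = 70.0°, giving θ ≈ 37 + 70.0 = 107.0°.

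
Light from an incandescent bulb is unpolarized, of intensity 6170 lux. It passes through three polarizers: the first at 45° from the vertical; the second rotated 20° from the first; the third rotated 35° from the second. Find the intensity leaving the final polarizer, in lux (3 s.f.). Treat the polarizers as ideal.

Unpolarized light through the first polarizer → I₁ = 6170 lux/2 = 3085 lux, polarized at 45°.
I₂ = I₁ · cos²(20°) = 3085 · 0.883 = 2724 lux.
I₃ = I₂ · cos²(35°) = 2724 · 0.671 = 1828 lux.

I ≈ 1830 lux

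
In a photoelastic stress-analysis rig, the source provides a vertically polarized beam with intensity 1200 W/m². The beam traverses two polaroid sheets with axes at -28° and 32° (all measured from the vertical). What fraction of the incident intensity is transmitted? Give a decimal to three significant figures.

By Malus's law, I₁ = 1200 W/m² · cos²(28°) = 935.5 W/m².
I₂ = I₁ · cos²(60°) = 935.5 · 0.25 = 233.9 W/m².
Transmitted fraction = 0.1949.

I/I₀ ≈ 0.195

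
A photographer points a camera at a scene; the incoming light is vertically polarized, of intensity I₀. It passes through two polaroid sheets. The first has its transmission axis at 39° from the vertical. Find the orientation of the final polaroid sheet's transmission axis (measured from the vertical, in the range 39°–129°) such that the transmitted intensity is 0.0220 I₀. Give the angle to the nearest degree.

θ ≈ 118°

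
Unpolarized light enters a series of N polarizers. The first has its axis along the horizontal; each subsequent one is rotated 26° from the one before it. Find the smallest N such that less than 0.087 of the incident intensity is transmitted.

N = 10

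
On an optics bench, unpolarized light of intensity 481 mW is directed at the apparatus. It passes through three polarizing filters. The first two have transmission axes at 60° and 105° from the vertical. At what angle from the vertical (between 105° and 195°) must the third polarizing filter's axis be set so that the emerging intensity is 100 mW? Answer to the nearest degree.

θ ≈ 129°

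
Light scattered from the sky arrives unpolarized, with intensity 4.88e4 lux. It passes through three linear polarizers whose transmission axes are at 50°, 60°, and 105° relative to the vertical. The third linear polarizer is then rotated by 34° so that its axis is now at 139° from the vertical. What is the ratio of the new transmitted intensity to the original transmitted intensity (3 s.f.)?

I_new/I_old ≈ 0.0728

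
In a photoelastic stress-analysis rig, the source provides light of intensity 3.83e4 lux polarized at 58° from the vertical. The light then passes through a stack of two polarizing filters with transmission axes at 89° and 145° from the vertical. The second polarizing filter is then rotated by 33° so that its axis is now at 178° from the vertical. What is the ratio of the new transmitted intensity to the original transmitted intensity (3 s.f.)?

Before rotation:
I₁ = I₀ cos²(89° − 58°) = I₀ cos²(31°) = 0.7347 I₀.
I₂ = I₁ cos²(145° − 89°) = 0.7347 I₀ · cos²(56°) = 0.2297 I₀.
After rotation:
I₁ = I₀ cos²(89° − 58°) = I₀ cos²(31°) = 0.7347 I₀.
I₂ = I₁ cos²(178° − 89°) = 0.7347 I₀ · cos²(89°) = 0.0002238 I₀.
Ratio = 0.0002238 / 0.2297 = 0.0009741.

I_new/I_old ≈ 0.000974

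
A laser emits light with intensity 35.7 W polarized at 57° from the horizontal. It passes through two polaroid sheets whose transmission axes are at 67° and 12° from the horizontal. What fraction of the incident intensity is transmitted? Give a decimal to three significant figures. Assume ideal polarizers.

I/I₀ ≈ 0.319

By Malus's law, I₁ = 35.7 W · cos²(10°) = 34.62 W.
I₂ = I₁ · cos²(55°) = 34.62 · 0.329 = 11.39 W.
Transmitted fraction = 0.3191.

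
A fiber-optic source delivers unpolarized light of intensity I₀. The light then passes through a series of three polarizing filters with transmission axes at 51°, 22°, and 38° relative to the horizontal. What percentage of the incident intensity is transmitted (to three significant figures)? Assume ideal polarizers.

≈ 35.3%

Unpolarized light through the first polarizer → I₁ = ½ I₀, now polarized at 51°.
I₂ = I₁ cos²(22° − 51°) = 0.5 I₀ · cos²(29°) = 0.3825 I₀.
I₃ = I₂ cos²(38° − 22°) = 0.3825 I₀ · cos²(16°) = 0.3534 I₀.
That is 35.34% of the incident intensity.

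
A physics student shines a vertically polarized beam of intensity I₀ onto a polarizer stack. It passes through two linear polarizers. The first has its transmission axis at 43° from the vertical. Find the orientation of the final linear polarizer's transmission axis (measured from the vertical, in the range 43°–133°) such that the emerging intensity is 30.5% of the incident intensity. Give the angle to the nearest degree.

θ ≈ 84°

By Malus's law, I₁ = I₀ cos²(43° − 0°) = I₀ cos²(43°) = 0.5349 I₀.
Need I₂/I₀ = 0.305, so cos²(θ − 43°) = 0.305 / 0.5349 = 0.5702.
θ − 43° = arccos(√0.5702) = 41.0°, giving θ ≈ 43 + 41.0 = 84.0°.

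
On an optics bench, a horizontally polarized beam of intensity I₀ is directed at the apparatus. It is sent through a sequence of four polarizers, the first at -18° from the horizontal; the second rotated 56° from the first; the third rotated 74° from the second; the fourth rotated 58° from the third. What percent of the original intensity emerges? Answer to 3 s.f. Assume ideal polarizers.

By Malus's law, I₁ = I₀ cos²(-18° − 0°) = I₀ cos²(18°) = 0.9045 I₀.
I₂ = I₁ cos²(56°) = 0.9045 · 0.3127 I₀ = 0.2828 I₀.
I₃ = I₂ cos²(74°) = 0.2828 · 0.07598 I₀ = 0.02149 I₀.
I₄ = I₃ cos²(58°) = 0.02149 · 0.2808 I₀ = 0.006034 I₀.
That is 0.6034% of the incident intensity.

≈ 0.603%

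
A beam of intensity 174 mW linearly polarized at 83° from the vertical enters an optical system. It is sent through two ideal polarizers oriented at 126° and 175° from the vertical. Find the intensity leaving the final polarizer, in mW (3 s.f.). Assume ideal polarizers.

By Malus's law, I₁ = 174 mW · cos²(43°) = 93.07 mW.
I₂ = I₁ · cos²(49°) = 93.07 · 0.4304 = 40.06 mW.

I ≈ 40.1 mW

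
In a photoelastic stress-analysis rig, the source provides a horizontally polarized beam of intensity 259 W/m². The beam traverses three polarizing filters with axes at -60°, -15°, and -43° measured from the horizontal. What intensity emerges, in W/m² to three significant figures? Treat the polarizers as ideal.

I ≈ 25.2 W/m²

By Malus's law, I₁ = 259 W/m² · cos²(60°) = 64.75 W/m².
I₂ = I₁ · cos²(45°) = 64.75 · 0.5 = 32.38 W/m².
I₃ = I₂ · cos²(28°) = 32.38 · 0.7796 = 25.24 W/m².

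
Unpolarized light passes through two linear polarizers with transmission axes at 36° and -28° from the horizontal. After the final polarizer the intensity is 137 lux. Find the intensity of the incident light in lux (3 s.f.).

I₀ ≈ 1430 lux

Unpolarized light through the first polarizer → I₁ = ½ I₀, now polarized at 36°.
I₂ = I₁ cos²(-28° − 36°) = 0.5 I₀ · cos²(64°) = 0.09608 I₀.
So 137 lux = 0.09608 I₀, giving I₀ = 137/0.09608 = 1426 lux.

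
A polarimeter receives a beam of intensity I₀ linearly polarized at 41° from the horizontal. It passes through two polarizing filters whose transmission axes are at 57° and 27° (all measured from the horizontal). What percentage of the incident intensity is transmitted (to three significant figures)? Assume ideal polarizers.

I₁ = I₀ cos²(57° − 41°) = I₀ cos²(16°) = 0.924 I₀.
I₂ = I₁ cos²(27° − 57°) = 0.924 I₀ · cos²(30°) = 0.693 I₀.
That is 69.3% of the incident intensity.

≈ 69.3%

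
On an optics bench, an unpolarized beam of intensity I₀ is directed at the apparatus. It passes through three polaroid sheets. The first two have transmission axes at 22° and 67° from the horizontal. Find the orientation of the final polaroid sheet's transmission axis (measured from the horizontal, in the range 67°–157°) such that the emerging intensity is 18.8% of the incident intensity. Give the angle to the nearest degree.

θ ≈ 97°

Unpolarized light through the first polarizer → I₁ = ½ I₀, now polarized at 22°.
I₂ = I₁ cos²(67° − 22°) = 0.5 I₀ · cos²(45°) = 0.25 I₀.
Need I₃/I₀ = 0.188, so cos²(θ − 67°) = 0.188 / 0.25 = 0.752.
θ − 67° = arccos(√0.752) = 29.9°, giving θ ≈ 67 + 29.9 = 96.9°.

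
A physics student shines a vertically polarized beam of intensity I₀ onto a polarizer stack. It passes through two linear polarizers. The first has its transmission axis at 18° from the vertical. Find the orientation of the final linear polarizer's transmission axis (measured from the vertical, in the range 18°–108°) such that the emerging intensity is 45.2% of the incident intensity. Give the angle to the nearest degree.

θ ≈ 63°

By Malus's law, I₁ = I₀ cos²(18° − 0°) = I₀ cos²(18°) = 0.9045 I₀.
Need I₂/I₀ = 0.452, so cos²(θ − 18°) = 0.452 / 0.9045 = 0.4997.
θ − 18° = arccos(√0.4997) = 45.0°, giving θ ≈ 18 + 45.0 = 63.0°.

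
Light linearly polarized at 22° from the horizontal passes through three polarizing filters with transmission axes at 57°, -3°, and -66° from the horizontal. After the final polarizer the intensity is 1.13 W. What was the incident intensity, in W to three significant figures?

I₁ = I₀ cos²(57° − 22°) = I₀ cos²(35°) = 0.671 I₀.
I₂ = I₁ cos²(-3° − 57°) = 0.671 I₀ · cos²(60°) = 0.1678 I₀.
I₃ = I₂ cos²(-66° + 3°) = 0.1678 I₀ · cos²(63°) = 0.03458 I₀.
So 1.13 W = 0.03458 I₀, giving I₀ = 1.13/0.03458 = 32.68 W.

I₀ ≈ 32.7 W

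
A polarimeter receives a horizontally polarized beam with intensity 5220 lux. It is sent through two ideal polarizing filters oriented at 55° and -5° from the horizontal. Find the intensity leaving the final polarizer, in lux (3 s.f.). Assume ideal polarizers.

I₁ = 5220 lux · cos²(55°) = 1717 lux.
I₂ = I₁ · cos²(60°) = 1717 · 0.25 = 429.3 lux.

I ≈ 429 lux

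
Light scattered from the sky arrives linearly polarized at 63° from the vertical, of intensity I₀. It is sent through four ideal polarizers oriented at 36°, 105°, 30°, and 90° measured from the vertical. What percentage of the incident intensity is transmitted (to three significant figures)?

I₁ = I₀ cos²(36° − 63°) = I₀ cos²(27°) = 0.7939 I₀.
I₂ = I₁ cos²(105° − 36°) = 0.7939 I₀ · cos²(69°) = 0.102 I₀.
I₃ = I₂ cos²(30° − 105°) = 0.102 I₀ · cos²(75°) = 0.00683 I₀.
I₄ = I₃ cos²(90° − 30°) = 0.00683 I₀ · cos²(60°) = 0.001707 I₀.
That is 0.1707% of the incident intensity.

≈ 0.171%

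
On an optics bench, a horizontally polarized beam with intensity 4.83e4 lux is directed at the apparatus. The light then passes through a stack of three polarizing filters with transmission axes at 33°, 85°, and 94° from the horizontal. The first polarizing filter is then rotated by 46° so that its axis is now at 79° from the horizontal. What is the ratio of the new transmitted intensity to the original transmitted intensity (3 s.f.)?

I_new/I_old ≈ 0.135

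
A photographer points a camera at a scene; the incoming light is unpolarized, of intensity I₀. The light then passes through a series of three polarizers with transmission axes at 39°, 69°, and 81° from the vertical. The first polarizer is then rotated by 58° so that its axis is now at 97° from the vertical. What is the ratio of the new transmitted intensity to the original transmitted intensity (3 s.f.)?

I_new/I_old ≈ 1.04

Before rotation:
Unpolarized light through the first polarizer → I₁ = ½ I₀, now polarized at 39°.
I₂ = I₁ cos²(69° − 39°) = 0.5 I₀ · cos²(30°) = 0.375 I₀.
I₃ = I₂ cos²(81° − 69°) = 0.375 I₀ · cos²(12°) = 0.3588 I₀.
After rotation:
Unpolarized light through the first polarizer → I₁ = ½ I₀, now polarized at 97°.
I₂ = I₁ cos²(69° − 97°) = 0.5 I₀ · cos²(28°) = 0.3898 I₀.
I₃ = I₂ cos²(81° − 69°) = 0.3898 I₀ · cos²(12°) = 0.3729 I₀.
Ratio = 0.3729 / 0.3588 = 1.039.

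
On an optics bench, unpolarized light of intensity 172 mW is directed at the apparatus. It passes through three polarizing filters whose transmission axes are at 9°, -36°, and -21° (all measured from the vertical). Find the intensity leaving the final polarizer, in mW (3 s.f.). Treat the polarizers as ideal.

I ≈ 40.1 mW

Unpolarized light through the first polarizer → I₁ = 172 mW/2 = 86 mW, polarized at 9°.
I₂ = I₁ · cos²(45°) = 86 · 0.5 = 43 mW.
I₃ = I₂ · cos²(15°) = 43 · 0.933 = 40.12 mW.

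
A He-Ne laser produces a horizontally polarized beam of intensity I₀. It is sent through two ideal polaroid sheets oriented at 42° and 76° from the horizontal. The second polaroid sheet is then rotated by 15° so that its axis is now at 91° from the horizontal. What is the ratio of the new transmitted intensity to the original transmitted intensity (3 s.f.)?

I_new/I_old ≈ 0.626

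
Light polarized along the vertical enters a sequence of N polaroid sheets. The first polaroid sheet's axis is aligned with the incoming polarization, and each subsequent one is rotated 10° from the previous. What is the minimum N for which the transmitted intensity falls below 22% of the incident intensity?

N = 51

First polarizer is aligned with the polarization: full transmission.
Each further stage multiplies by cos²(10°) = 0.9698.
After N polarizers: T = 0.9698^(N−1). Require T < 0.22 ⇒ N−1 > ln(0.22)/ln(0.9698) = 49.45, so N−1 ≥ 50 and N = 51.
Check: N=51 gives T = 0.2163 < 0.22; N=50 gives T = 0.2231.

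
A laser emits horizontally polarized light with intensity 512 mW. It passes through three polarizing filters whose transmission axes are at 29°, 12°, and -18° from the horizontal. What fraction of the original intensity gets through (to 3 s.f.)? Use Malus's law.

I/I₀ ≈ 0.525

By Malus's law, I₁ = 512 mW · cos²(29°) = 391.7 mW.
I₂ = I₁ · cos²(17°) = 391.7 · 0.9145 = 358.2 mW.
I₃ = I₂ · cos²(30°) = 358.2 · 0.75 = 268.6 mW.
Transmitted fraction = 0.5247.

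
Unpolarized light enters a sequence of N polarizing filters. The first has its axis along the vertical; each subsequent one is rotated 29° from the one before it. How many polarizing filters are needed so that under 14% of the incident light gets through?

N = 6

First polarizer halves the unpolarized light: factor 1/2.
Each further stage multiplies by cos²(29°) = 0.765.
After N polarizers: T = 0.5·0.765^(N−1). Require T < 0.14 ⇒ N−1 > ln(0.14/0.5)/ln(0.765) = 4.75, so N−1 ≥ 5 and N = 6.
Check: N=6 gives T = 0.131 < 0.14; N=5 gives T = 0.1712.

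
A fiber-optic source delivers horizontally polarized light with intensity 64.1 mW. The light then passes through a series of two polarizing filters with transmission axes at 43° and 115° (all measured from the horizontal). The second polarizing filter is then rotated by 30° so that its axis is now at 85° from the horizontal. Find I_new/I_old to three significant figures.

I_new/I_old ≈ 5.78

Before rotation:
I₁ = I₀ cos²(43° − 0°) = I₀ cos²(43°) = 0.5349 I₀.
I₂ = I₁ cos²(115° − 43°) = 0.5349 I₀ · cos²(72°) = 0.05108 I₀.
After rotation:
I₁ = I₀ cos²(43° − 0°) = I₀ cos²(43°) = 0.5349 I₀.
I₂ = I₁ cos²(85° − 43°) = 0.5349 I₀ · cos²(42°) = 0.2954 I₀.
Ratio = 0.2954 / 0.05108 = 5.783.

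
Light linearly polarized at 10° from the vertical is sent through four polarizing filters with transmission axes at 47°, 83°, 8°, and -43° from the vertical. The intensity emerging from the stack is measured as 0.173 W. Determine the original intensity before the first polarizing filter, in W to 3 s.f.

I₀ ≈ 15.6 W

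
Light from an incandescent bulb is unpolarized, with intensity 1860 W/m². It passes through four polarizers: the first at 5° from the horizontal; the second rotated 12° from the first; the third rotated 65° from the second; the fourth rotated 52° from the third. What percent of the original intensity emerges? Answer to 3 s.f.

Unpolarized light through the first polarizer → I₁ = 1860 W/m²/2 = 930 W/m², polarized at 5°.
I₂ = I₁ · cos²(12°) = 930 · 0.9568 = 889.8 W/m².
I₃ = I₂ · cos²(65°) = 889.8 · 0.1786 = 158.9 W/m².
I₄ = I₃ · cos²(52°) = 158.9 · 0.379 = 60.24 W/m².
That is 3.239% of the incident intensity.

≈ 3.24%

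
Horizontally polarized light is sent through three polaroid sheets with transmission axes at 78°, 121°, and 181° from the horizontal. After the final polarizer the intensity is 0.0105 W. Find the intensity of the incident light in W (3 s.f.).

I₀ ≈ 1.82 W

I₁ = I₀ cos²(78° − 0°) = I₀ cos²(78°) = 0.04323 I₀.
I₂ = I₁ cos²(121° − 78°) = 0.04323 I₀ · cos²(43°) = 0.02312 I₀.
I₃ = I₂ cos²(181° − 121°) = 0.02312 I₀ · cos²(60°) = 0.00578 I₀.
So 0.0105 W = 0.00578 I₀, giving I₀ = 0.0105/0.00578 = 1.817 W.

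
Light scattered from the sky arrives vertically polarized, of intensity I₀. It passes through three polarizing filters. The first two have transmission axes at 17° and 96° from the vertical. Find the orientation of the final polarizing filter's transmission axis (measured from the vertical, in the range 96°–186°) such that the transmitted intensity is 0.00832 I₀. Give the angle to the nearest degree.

By Malus's law, I₁ = I₀ cos²(17° − 0°) = I₀ cos²(17°) = 0.9145 I₀.
I₂ = I₁ cos²(96° − 17°) = 0.9145 I₀ · cos²(79°) = 0.0333 I₀.
Need I₃/I₀ = 0.00832, so cos²(θ − 96°) = 0.00832 / 0.0333 = 0.2499.
θ − 96° = arccos(√0.2499) = 60.0°, giving θ ≈ 96 + 60.0 = 156.0°.

θ ≈ 156°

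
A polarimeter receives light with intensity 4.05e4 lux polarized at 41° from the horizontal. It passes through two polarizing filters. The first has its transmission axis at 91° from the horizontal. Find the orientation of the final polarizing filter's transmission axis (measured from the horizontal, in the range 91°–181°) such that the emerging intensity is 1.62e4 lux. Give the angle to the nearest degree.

By Malus's law, I₁ = I₀ cos²(91° − 41°) = I₀ cos²(50°) = 0.4132 I₀.
Target fraction: 1.62e4 / 4.05e4 lux = 0.4 of I₀.
Need I₂/I₀ = 0.4, so cos²(θ − 91°) = 0.4 / 0.4132 = 0.9681.
θ − 91° = arccos(√0.9681) = 10.3°, giving θ ≈ 91 + 10.3 = 101.3°.

θ ≈ 101°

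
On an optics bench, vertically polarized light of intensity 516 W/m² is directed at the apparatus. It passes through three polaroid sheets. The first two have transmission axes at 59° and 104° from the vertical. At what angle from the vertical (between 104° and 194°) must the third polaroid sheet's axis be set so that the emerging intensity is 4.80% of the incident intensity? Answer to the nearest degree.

I₁ = I₀ cos²(59° − 0°) = I₀ cos²(59°) = 0.2653 I₀.
I₂ = I₁ cos²(104° − 59°) = 0.2653 I₀ · cos²(45°) = 0.1326 I₀.
Need I₃/I₀ = 0.048, so cos²(θ − 104°) = 0.048 / 0.1326 = 0.3619.
θ − 104° = arccos(√0.3619) = 53.0°, giving θ ≈ 104 + 53.0 = 157.0°.

θ ≈ 157°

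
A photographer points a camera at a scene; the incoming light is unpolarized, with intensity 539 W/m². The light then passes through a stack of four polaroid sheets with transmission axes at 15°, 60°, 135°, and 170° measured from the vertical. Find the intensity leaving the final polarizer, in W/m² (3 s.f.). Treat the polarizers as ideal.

I ≈ 6.06 W/m²

Unpolarized light through the first polarizer → I₁ = 539 W/m²/2 = 269.5 W/m², polarized at 15°.
I₂ = I₁ · cos²(45°) = 269.5 · 0.5 = 134.8 W/m².
I₃ = I₂ · cos²(75°) = 134.8 · 0.06699 = 9.027 W/m².
I₄ = I₃ · cos²(35°) = 9.027 · 0.671 = 6.057 W/m².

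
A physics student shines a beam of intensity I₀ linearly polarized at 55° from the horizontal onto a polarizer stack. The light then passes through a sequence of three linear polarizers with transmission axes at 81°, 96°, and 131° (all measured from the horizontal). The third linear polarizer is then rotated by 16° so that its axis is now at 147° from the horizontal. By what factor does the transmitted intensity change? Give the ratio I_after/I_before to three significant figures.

I_new/I_old ≈ 0.590

Before rotation:
By Malus's law, I₁ = I₀ cos²(81° − 55°) = I₀ cos²(26°) = 0.8078 I₀.
I₂ = I₁ cos²(96° − 81°) = 0.8078 I₀ · cos²(15°) = 0.7537 I₀.
I₃ = I₂ cos²(131° − 96°) = 0.7537 I₀ · cos²(35°) = 0.5058 I₀.
After rotation:
I₁ = I₀ cos²(81° − 55°) = I₀ cos²(26°) = 0.8078 I₀.
I₂ = I₁ cos²(96° − 81°) = 0.8078 I₀ · cos²(15°) = 0.7537 I₀.
I₃ = I₂ cos²(147° − 96°) = 0.7537 I₀ · cos²(51°) = 0.2985 I₀.
Ratio = 0.2985 / 0.5058 = 0.5902.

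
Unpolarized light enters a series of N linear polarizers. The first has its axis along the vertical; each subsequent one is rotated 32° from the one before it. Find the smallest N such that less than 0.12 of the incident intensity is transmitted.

N = 6

First polarizer halves the unpolarized light: factor 1/2.
Each further stage multiplies by cos²(32°) = 0.7192.
After N polarizers: T = 0.5·0.7192^(N−1). Require T < 0.12 ⇒ N−1 > ln(0.12/0.5)/ln(0.7192) = 4.33, so N−1 ≥ 5 and N = 6.
Check: N=6 gives T = 0.0962 < 0.12; N=5 gives T = 0.1338.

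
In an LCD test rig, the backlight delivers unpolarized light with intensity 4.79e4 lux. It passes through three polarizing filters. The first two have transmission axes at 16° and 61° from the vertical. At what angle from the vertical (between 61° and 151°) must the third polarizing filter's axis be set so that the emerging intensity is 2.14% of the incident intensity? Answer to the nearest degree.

Unpolarized light through the first polarizer → I₁ = ½ I₀, now polarized at 16°.
I₂ = I₁ cos²(61° − 16°) = 0.5 I₀ · cos²(45°) = 0.25 I₀.
Need I₃/I₀ = 0.0214, so cos²(θ − 61°) = 0.0214 / 0.25 = 0.0856.
θ − 61° = arccos(√0.0856) = 73.0°, giving θ ≈ 61 + 73.0 = 134.0°.

θ ≈ 134°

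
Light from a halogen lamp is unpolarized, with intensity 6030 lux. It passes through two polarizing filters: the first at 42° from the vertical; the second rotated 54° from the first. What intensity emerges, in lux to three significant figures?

I ≈ 1040 lux

Unpolarized light through the first polarizer → I₁ = 6030 lux/2 = 3015 lux, polarized at 42°.
I₂ = I₁ · cos²(54°) = 3015 · 0.3455 = 1042 lux.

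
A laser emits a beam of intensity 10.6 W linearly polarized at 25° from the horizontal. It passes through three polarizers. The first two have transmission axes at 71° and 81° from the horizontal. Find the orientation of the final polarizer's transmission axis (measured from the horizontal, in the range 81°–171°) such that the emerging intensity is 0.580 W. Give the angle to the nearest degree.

θ ≈ 151°

I₁ = I₀ cos²(71° − 25°) = I₀ cos²(46°) = 0.4826 I₀.
I₂ = I₁ cos²(81° − 71°) = 0.4826 I₀ · cos²(10°) = 0.468 I₀.
Target fraction: 0.580 / 10.6 W = 0.05472 of I₀.
Need I₃/I₀ = 0.05472, so cos²(θ − 81°) = 0.05472 / 0.468 = 0.1169.
θ − 81° = arccos(√0.1169) = 70.0°, giving θ ≈ 81 + 70.0 = 151.0°.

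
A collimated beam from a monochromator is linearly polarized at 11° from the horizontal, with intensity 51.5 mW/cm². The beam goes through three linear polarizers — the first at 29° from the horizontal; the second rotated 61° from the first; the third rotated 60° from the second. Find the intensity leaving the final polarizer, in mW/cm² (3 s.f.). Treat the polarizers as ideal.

I₁ = 51.5 mW/cm² · cos²(18°) = 46.58 mW/cm².
I₂ = I₁ · cos²(61°) = 46.58 · 0.235 = 10.95 mW/cm².
I₃ = I₂ · cos²(60°) = 10.95 · 0.25 = 2.737 mW/cm².

I ≈ 2.74 mW/cm²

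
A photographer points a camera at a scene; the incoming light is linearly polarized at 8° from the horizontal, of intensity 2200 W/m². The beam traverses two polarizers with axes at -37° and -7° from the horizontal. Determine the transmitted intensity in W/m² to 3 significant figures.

I ≈ 825 W/m²

I₁ = 2200 W/m² · cos²(45°) = 1100 W/m².
I₂ = I₁ · cos²(30°) = 1100 · 0.75 = 825 W/m².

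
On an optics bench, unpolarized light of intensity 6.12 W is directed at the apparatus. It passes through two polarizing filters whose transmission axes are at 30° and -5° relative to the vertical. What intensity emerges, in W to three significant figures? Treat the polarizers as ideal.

I ≈ 2.05 W

Unpolarized light through the first polarizer → I₁ = 6.12 W/2 = 3.06 W, polarized at 30°.
I₂ = I₁ · cos²(35°) = 3.06 · 0.671 = 2.053 W.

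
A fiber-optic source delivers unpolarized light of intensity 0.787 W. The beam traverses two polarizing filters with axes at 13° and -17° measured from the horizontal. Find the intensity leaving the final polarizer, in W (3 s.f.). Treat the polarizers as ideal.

I ≈ 0.295 W

Unpolarized light through the first polarizer → I₁ = 0.787 W/2 = 0.3935 W, polarized at 13°.
I₂ = I₁ · cos²(30°) = 0.3935 · 0.75 = 0.2951 W.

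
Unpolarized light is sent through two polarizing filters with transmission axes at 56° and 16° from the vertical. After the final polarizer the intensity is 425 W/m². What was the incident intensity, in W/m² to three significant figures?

I₀ ≈ 1450 W/m²

Unpolarized light through the first polarizer → I₁ = ½ I₀, now polarized at 56°.
I₂ = I₁ cos²(16° − 56°) = 0.5 I₀ · cos²(40°) = 0.2934 I₀.
So 425 W/m² = 0.2934 I₀, giving I₀ = 425/0.2934 = 1448 W/m².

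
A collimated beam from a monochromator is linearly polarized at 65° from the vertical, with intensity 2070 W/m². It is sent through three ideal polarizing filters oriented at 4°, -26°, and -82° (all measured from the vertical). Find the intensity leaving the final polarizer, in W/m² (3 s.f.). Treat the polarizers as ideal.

By Malus's law, I₁ = 2070 W/m² · cos²(61°) = 486.5 W/m².
I₂ = I₁ · cos²(30°) = 486.5 · 0.75 = 364.9 W/m².
I₃ = I₂ · cos²(56°) = 364.9 · 0.3127 = 114.1 W/m².

I ≈ 114 W/m²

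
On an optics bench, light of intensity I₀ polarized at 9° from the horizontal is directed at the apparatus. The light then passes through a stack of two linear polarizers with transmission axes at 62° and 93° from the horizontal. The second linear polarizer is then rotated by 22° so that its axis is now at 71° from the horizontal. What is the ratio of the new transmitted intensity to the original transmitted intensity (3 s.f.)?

I_new/I_old ≈ 1.33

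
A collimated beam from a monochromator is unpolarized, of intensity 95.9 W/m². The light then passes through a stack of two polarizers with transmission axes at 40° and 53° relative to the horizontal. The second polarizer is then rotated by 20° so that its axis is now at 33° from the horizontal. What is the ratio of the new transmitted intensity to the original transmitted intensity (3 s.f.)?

I_new/I_old ≈ 1.04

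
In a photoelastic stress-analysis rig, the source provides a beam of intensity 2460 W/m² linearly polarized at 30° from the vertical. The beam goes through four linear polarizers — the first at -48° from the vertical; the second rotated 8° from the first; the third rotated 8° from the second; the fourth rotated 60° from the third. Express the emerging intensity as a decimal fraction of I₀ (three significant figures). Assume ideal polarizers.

I/I₀ ≈ 0.0104

By Malus's law, I₁ = 2460 W/m² · cos²(78°) = 106.3 W/m².
I₂ = I₁ · cos²(8°) = 106.3 · 0.9806 = 104.3 W/m².
I₃ = I₂ · cos²(8°) = 104.3 · 0.9806 = 102.3 W/m².
I₄ = I₃ · cos²(60°) = 102.3 · 0.25 = 25.56 W/m².
Transmitted fraction = 0.01039.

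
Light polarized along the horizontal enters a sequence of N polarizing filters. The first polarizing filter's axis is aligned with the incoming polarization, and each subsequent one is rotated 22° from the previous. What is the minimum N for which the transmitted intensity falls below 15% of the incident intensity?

N = 14

First polarizer is aligned with the polarization: full transmission.
Each further stage multiplies by cos²(22°) = 0.8597.
After N polarizers: T = 0.8597^(N−1). Require T < 0.15 ⇒ N−1 > ln(0.15)/ln(0.8597) = 12.55, so N−1 ≥ 13 and N = 14.
Check: N=14 gives T = 0.1401 < 0.15; N=13 gives T = 0.1629.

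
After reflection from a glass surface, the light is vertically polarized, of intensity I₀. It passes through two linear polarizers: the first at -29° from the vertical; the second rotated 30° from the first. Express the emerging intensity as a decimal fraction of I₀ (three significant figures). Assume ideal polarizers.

≈ 0.574 I₀

I₁ = I₀ cos²(-29° − 0°) = I₀ cos²(29°) = 0.765 I₀.
I₂ = I₁ cos²(30°) = 0.765 · 0.75 I₀ = 0.5737 I₀.
Transmitted fraction = 0.5737.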